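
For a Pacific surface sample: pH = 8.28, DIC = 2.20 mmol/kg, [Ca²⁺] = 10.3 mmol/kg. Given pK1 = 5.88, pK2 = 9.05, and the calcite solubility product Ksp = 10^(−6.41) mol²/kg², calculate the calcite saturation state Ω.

α₂ = 1 / (1 + [H⁺]/K2 + [H⁺]²/(K1K2)) = 1 / (1 + 10^+0.77 + 10^-1.63)
   = 1 / (1 + 5.8884 + 0.023442) = 1/6.9119 = 0.1447
[CO3²⁻] = α₂ × DIC = 0.1447 × 2.20 = 0.3183 mmol/kg
Ksp = 10^(−6.41) = 3.890×10^-7
Ω = [Ca²⁺][CO3²⁻]/Ksp = (10.3×10^-3)(3.183×10^-4) / 3.890×10^-7 = 8.43

Ω = 8.43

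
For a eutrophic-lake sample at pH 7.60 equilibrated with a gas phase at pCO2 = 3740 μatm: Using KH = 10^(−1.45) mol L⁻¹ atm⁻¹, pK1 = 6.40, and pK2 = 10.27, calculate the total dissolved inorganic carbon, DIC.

DIC = 2.24 mmol/L

[CO2*] = KH · pCO2 = 10^(−1.45) × 3740×10^-6 = 1.327×10^-4 mol/L
α₀ = 1/(1 + K1/[H⁺] + K1K2/[H⁺]²) = 1/(1 + 10^+1.20 + 10^-1.47) = 0.05923
DIC = [CO2*]/α₀ = 1.327×10^-4 / 0.05923 = 2.24 mmol/L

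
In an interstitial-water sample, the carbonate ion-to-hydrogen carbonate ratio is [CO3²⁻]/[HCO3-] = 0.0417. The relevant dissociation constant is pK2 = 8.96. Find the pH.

From K2 = [H⁺][CO3²⁻]/[HCO3-]:  pH = pK2 + log₁₀([CO3²⁻]/[HCO3-])
log₁₀(0.0417) = -1.380
pH = 8.96 + (-1.380) = 7.58

pH = 7.58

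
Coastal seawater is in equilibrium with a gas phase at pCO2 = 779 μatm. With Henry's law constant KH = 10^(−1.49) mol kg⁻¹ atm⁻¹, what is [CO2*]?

KH = 10^(−1.49) = 3.236×10^-2 mol kg⁻¹ atm⁻¹
[CO2*] = KH · pCO2 = 3.236×10^-2 × 779×10^-6 atm = 2.52×10^-5 mol/kg

[CO2*] = 25.2 μmol/kg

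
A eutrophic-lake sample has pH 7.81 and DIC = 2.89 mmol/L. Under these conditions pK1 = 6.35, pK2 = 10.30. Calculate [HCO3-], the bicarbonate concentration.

α₁ = 1 / (1 + [H⁺]/K1 + K2/[H⁺]) = 1 / (1 + 10^-1.46 + 10^-2.49)
   = 1 / (1 + 0.034674 + 0.0032359) = 1/1.0379 = 0.9635
[HCO3⁻] = α₁ × DIC = 0.9635 × 2.89 = 2.78 mmol/L

[HCO3⁻] = 2.78 mmol/L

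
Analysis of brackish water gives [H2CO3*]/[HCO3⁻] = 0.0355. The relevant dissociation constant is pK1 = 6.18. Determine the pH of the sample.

From K1 = [H⁺][HCO3⁻]/[H2CO3*]:  pH = pK1 − log₁₀([H2CO3*]/[HCO3⁻])
log₁₀(0.0355) = -1.450
pH = 6.18 − (-1.450) = 7.63

pH = 7.63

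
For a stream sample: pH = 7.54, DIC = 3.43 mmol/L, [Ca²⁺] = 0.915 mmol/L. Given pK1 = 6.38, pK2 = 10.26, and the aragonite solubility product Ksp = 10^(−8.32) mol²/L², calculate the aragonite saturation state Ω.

Ω = 1.17

α₂ = 1 / (1 + [H⁺]/K2 + [H⁺]²/(K1K2)) = 1 / (1 + 10^+2.72 + 10^+1.56)
   = 1 / (1 + 524.81 + 36.308) = 1/562.12 = 0.001779
[CO3²⁻] = α₂ × DIC = 0.001779 × 3.43 = 0.006102 mmol/L = 6.102 μmol/L
Ksp = 10^(−8.32) = 4.786×10^-9
Ω = [Ca²⁺][CO3²⁻]/Ksp = (0.915×10^-3)(6.102×10^-6) / 4.786×10^-9 = 1.17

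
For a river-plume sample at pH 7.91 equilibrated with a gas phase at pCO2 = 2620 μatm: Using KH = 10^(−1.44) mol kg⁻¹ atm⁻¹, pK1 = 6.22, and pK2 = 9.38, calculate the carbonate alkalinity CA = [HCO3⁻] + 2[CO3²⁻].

CA = 4.97 mmol/kg

[CO2*] = KH · pCO2 = 10^(−1.44) × 2620×10^-6 = 9.513×10^-5 mol/kg
α₀ = 1/(1 + K1/[H⁺] + K1K2/[H⁺]²) = 1/(1 + 10^+1.69 + 10^+0.22) = 0.01937
DIC = [CO2*]/α₀ = 9.513×10^-5 / 0.01937 = 4.912 mmol/kg
CA = (α₁ + 2α₂)·DIC = (0.9485 + 2×0.03214) × 4.912 = 4.97 mmol/kg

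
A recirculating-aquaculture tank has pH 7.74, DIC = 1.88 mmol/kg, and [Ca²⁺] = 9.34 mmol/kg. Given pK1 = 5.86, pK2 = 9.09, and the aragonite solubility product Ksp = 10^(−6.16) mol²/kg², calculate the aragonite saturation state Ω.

α₂ = 1 / (1 + [H⁺]/K2 + [H⁺]²/(K1K2)) = 1 / (1 + 10^+1.35 + 10^-0.53)
   = 1 / (1 + 22.387 + 0.29512) = 1/23.682 = 0.04223
[CO3²⁻] = α₂ × DIC = 0.04223 × 1.88 = 0.07938 mmol/kg
Ksp = 10^(−6.16) = 6.918×10^-7
Ω = [Ca²⁺][CO3²⁻]/Ksp = (9.34×10^-3)(7.938×10^-5) / 6.918×10^-7 = 1.07

Ω = 1.07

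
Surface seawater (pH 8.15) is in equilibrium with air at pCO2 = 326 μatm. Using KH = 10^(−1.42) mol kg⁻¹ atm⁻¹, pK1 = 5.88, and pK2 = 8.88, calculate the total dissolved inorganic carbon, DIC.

[CO2*] = KH · pCO2 = 10^(−1.42) × 326×10^-6 = 1.239×10^-5 mol/kg
α₀ = 1/(1 + K1/[H⁺] + K1K2/[H⁺]²) = 1/(1 + 10^+2.27 + 10^+1.54) = 0.004507
DIC = [CO2*]/α₀ = 1.239×10^-5 / 0.004507 = 2.75 mmol/kg

DIC = 2.75 mmol/kg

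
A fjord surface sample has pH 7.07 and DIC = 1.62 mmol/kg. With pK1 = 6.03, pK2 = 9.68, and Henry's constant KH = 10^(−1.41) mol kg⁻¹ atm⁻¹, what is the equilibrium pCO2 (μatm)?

α₀ = 1 / (1 + K1/[H⁺] + K1K2/[H⁺]²) = 1 / (1 + 10^+1.04 + 10^-1.57)
   = 1 / (1 + 10.965 + 0.026915) = 1/11.992 = 0.08339
[CO2*] = α₀ × DIC = 0.08339 × 1.62 = 0.1351 mmol/kg
pCO2 = [CO2*]/KH = 1.351×10^-4 / 3.890×10^-2 = 3470 μatm

pCO2 = 3470 μatm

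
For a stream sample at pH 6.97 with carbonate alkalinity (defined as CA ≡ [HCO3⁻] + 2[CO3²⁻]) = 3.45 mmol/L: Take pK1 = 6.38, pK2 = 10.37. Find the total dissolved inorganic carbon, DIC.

CA = [HCO3⁻] + 2[CO3²⁻] = (α₁ + 2α₂)·DIC
At pH 6.97: [H⁺]/K1 = 10^-0.59 = 0.25704, K2/[H⁺] = 10^-3.40 = 0.00039811
α₁ = 1/(1 + 0.25704 + 0.00039811) = 1/1.2574 = 0.7953; α₂ = α₁·K2/[H⁺] = 0.0003166
α₁ + 2α₂ = 0.7959
DIC = CA / (α₁ + 2α₂) = 3.45 / 0.7959 = 4.33 mmol/L

DIC = 4.33 mmol/L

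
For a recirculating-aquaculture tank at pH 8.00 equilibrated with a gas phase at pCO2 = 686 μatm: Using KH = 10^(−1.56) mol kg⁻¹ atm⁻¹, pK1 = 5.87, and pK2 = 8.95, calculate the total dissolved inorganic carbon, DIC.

[CO2*] = KH · pCO2 = 10^(−1.56) × 686×10^-6 = 1.889×10^-5 mol/kg
α₀ = 1/(1 + K1/[H⁺] + K1K2/[H⁺]²) = 1/(1 + 10^+2.13 + 10^+1.18) = 0.006621
DIC = [CO2*]/α₀ = 1.889×10^-5 / 0.006621 = 2.85 mmol/kg

DIC = 2.85 mmol/kg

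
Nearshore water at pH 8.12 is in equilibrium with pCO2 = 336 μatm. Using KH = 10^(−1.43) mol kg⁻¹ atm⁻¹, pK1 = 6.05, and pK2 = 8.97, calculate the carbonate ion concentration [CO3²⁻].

[CO2*] = KH · pCO2 = 10^(−1.43) × 336×10^-6 = 1.248×10^-5 mol/kg
α₀ = 1/(1 + K1/[H⁺] + K1K2/[H⁺]²) = 1/(1 + 10^+2.07 + 10^+1.22) = 0.007403
DIC = [CO2*]/α₀ = 1.248×10^-5 / 0.007403 = 1.686 mmol/kg
[CO3²⁻] = α₂·DIC; α₂ = 0.1229, so [CO3²⁻] = 0.1229 × 1.686 = 0.207 mmol/kg

[CO3²⁻] = 0.207 mmol/kg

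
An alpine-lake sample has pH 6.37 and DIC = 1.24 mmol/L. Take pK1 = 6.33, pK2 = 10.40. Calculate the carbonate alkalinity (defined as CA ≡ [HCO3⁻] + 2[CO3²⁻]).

CA = [HCO3⁻] + 2[CO3²⁻] = (α₁ + 2α₂)·DIC
At pH 6.37: [H⁺]/K1 = 10^-0.04 = 0.91201, K2/[H⁺] = 10^-4.03 = 9.3325×10^-5
α₁ = 1/(1 + 0.91201 + 9.3325×10^-5) = 1/1.9121 = 0.5230; α₂ = α₁·K2/[H⁺] = 4.881×10^-5
α₁ + 2α₂ = 0.5231
CA = 0.5231 × 1.24 = 0.649 mmol/L

CA = 0.649 mmol/L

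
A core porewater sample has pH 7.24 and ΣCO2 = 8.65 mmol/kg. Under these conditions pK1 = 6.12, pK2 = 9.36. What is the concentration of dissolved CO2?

[CO2*] = 0.606 mmol/kg

α₀ = 1 / (1 + K1/[H⁺] + K1K2/[H⁺]²) = 1 / (1 + 10^+1.12 + 10^-1.00)
   = 1 / (1 + 13.183 + 0.10000) = 1/14.283 = 0.07002
[CO2*] = α₀ × DIC = 0.07002 × 8.65 = 0.606 mmol/kg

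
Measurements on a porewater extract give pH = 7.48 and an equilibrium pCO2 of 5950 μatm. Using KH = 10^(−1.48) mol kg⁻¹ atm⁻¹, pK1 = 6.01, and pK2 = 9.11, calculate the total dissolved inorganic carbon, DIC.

DIC = 6.15 mmol/kg

[CO2*] = KH · pCO2 = 10^(−1.48) × 5950×10^-6 = 1.970×10^-4 mol/kg
α₀ = 1/(1 + K1/[H⁺] + K1K2/[H⁺]²) = 1/(1 + 10^+1.47 + 10^-0.16) = 0.03205
DIC = [CO2*]/α₀ = 1.970×10^-4 / 0.03205 = 6.15 mmol/kg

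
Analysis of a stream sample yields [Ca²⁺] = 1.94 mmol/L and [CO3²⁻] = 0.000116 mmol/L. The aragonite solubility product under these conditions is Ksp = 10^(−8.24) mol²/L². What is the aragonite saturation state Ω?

Ksp = 10^(−8.24) = 5.754×10^-9
Ω = [Ca²⁺][CO3²⁻]/Ksp = (1.94×10^-3)(0.000116×10^-3) / 5.754×10^-9 = 0.0391

Ω = 0.0391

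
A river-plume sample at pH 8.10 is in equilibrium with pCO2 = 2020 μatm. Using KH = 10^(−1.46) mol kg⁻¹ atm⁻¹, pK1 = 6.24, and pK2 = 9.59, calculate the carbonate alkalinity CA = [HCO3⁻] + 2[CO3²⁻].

[CO2*] = KH · pCO2 = 10^(−1.46) × 2020×10^-6 = 7.004×10^-5 mol/kg
α₀ = 1/(1 + K1/[H⁺] + K1K2/[H⁺]²) = 1/(1 + 10^+1.86 + 10^+0.37) = 0.01319
DIC = [CO2*]/α₀ = 7.004×10^-5 / 0.01319 = 5.308 mmol/kg
CA = (α₁ + 2α₂)·DIC = (0.9559 + 2×0.03093) × 5.308 = 5.40 mmol/kg

CA = 5.40 mmol/kg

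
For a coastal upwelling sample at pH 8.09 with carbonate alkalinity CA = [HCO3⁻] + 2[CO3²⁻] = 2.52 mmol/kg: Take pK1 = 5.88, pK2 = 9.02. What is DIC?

CA = [HCO3⁻] + 2[CO3²⁻] = (α₁ + 2α₂)·DIC
At pH 8.09: [H⁺]/K1 = 10^-2.21 = 0.0061660, K2/[H⁺] = 10^-0.93 = 0.11749
α₁ = 1/(1 + 0.0061660 + 0.11749) = 1/1.1237 = 0.8900; α₂ = α₁·K2/[H⁺] = 0.1046
α₁ + 2α₂ = 1.0991
DIC = CA / (α₁ + 2α₂) = 2.52 / 1.0991 = 2.29 mmol/kg

DIC = 2.29 mmol/kg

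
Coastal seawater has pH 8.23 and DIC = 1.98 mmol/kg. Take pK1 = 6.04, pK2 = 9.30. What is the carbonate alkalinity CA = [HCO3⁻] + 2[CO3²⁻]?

CA = [HCO3⁻] + 2[CO3²⁻] = (α₁ + 2α₂)·DIC
At pH 8.23: [H⁺]/K1 = 10^-2.19 = 0.0064565, K2/[H⁺] = 10^-1.07 = 0.085114
α₁ = 1/(1 + 0.0064565 + 0.085114) = 1/1.0916 = 0.9161; α₂ = α₁·K2/[H⁺] = 0.07797
α₁ + 2α₂ = 1.0721
CA = 1.0721 × 1.98 = 2.12 mmol/kg

CA = 2.12 mmol/kg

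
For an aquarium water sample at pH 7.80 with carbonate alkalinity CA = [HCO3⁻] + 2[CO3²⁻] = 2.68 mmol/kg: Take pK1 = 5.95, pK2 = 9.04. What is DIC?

CA = [HCO3⁻] + 2[CO3²⁻] = (α₁ + 2α₂)·DIC
At pH 7.80: [H⁺]/K1 = 10^-1.85 = 0.014125, K2/[H⁺] = 10^-1.24 = 0.057544
α₁ = 1/(1 + 0.014125 + 0.057544) = 1/1.0717 = 0.9331; α₂ = α₁·K2/[H⁺] = 0.05370
α₁ + 2α₂ = 1.0405
DIC = CA / (α₁ + 2α₂) = 2.68 / 1.0405 = 2.58 mmol/kg

DIC = 2.58 mmol/kg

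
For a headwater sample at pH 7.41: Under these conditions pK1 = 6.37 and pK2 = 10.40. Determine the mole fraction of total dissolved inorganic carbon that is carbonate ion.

α₂ = 0.000937

α₂ = 1 / (1 + [H⁺]/K2 + [H⁺]²/(K1K2)) = 1 / (1 + 10^+2.99 + 10^+1.95)
   = 1 / (1 + 977.24 + 89.125) = 1/1067.4 = 0.0009369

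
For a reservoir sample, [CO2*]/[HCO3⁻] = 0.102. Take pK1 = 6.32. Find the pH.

pH = 7.31

From K1 = [H⁺][HCO3⁻]/[CO2*]:  pH = pK1 − log₁₀([CO2*]/[HCO3⁻])
log₁₀(0.102) = -0.991
pH = 6.32 − (-0.991) = 7.31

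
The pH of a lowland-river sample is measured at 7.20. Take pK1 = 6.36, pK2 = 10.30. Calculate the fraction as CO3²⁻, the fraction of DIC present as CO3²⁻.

α₂ = 0.000694

α₂ = 1 / (1 + [H⁺]/K2 + [H⁺]²/(K1K2)) = 1 / (1 + 10^+3.10 + 10^+2.26)
   = 1 / (1 + 1258.9 + 181.97) = 1/1441.9 = 0.0006935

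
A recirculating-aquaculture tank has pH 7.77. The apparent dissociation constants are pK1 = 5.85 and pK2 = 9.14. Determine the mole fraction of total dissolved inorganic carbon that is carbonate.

α₂ = 1 / (1 + [H⁺]/K2 + [H⁺]²/(K1K2)) = 1 / (1 + 10^+1.37 + 10^-0.55)
   = 1 / (1 + 23.442 + 0.28184) = 1/24.724 = 0.04045

α₂ = 0.0404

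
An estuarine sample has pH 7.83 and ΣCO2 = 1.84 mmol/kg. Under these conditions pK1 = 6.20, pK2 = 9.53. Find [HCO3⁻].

α₁ = 1 / (1 + [H⁺]/K1 + K2/[H⁺]) = 1 / (1 + 10^-1.63 + 10^-1.70)
   = 1 / (1 + 0.023442 + 0.019953) = 1/1.0434 = 0.9584
[HCO3⁻] = α₁ × DIC = 0.9584 × 1.84 = 1.76 mmol/kg

[HCO3⁻] = 1.76 mmol/kg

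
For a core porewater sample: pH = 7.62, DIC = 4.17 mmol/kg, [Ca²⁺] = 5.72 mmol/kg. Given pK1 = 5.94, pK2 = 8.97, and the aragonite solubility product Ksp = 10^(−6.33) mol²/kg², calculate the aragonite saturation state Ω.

Ω = 2.14

α₂ = 1 / (1 + [H⁺]/K2 + [H⁺]²/(K1K2)) = 1 / (1 + 10^+1.35 + 10^-0.33)
   = 1 / (1 + 22.387 + 0.46774) = 1/23.855 = 0.04192
[CO3²⁻] = α₂ × DIC = 0.04192 × 4.17 = 0.1748 mmol/kg
Ksp = 10^(−6.33) = 4.677×10^-7
Ω = [Ca²⁺][CO3²⁻]/Ksp = (5.72×10^-3)(1.748×10^-4) / 4.677×10^-7 = 2.14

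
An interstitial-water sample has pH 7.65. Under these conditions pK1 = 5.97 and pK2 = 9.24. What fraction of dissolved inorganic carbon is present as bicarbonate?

α₁ = 1 / (1 + [H⁺]/K1 + K2/[H⁺]) = 1 / (1 + 10^-1.68 + 10^-1.59)
   = 1 / (1 + 0.020893 + 0.025704) = 1/1.0466 = 0.9555

α₁ = 0.955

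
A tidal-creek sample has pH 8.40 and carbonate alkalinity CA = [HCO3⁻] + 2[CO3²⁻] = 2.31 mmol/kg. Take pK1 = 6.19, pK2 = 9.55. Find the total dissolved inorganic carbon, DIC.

CA = [HCO3⁻] + 2[CO3²⁻] = (α₁ + 2α₂)·DIC
At pH 8.40: [H⁺]/K1 = 10^-2.21 = 0.0061660, K2/[H⁺] = 10^-1.15 = 0.070795
α₁ = 1/(1 + 0.0061660 + 0.070795) = 1/1.0770 = 0.9285; α₂ = α₁·K2/[H⁺] = 0.06574
α₁ + 2α₂ = 1.0600
DIC = CA / (α₁ + 2α₂) = 2.31 / 1.0600 = 2.18 mmol/kg

DIC = 2.18 mmol/kg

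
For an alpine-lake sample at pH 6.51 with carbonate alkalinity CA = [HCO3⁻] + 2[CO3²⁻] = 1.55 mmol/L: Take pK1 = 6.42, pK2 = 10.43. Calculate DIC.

DIC = 2.81 mmol/L

CA = [HCO3⁻] + 2[CO3²⁻] = (α₁ + 2α₂)·DIC
At pH 6.51: [H⁺]/K1 = 10^-0.09 = 0.81283, K2/[H⁺] = 10^-3.92 = 0.00012023
α₁ = 1/(1 + 0.81283 + 0.00012023) = 1/1.8130 = 0.5516; α₂ = α₁·K2/[H⁺] = 6.632×10^-5
α₁ + 2α₂ = 0.5517
DIC = CA / (α₁ + 2α₂) = 1.55 / 0.5517 = 2.81 mmol/L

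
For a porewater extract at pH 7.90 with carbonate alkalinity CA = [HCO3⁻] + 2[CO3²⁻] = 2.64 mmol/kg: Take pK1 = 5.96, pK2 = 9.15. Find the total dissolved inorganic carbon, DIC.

CA = [HCO3⁻] + 2[CO3²⁻] = (α₁ + 2α₂)·DIC
At pH 7.90: [H⁺]/K1 = 10^-1.94 = 0.011482, K2/[H⁺] = 10^-1.25 = 0.056234
α₁ = 1/(1 + 0.011482 + 0.056234) = 1/1.0677 = 0.9366; α₂ = α₁·K2/[H⁺] = 0.05267
α₁ + 2α₂ = 1.0419
DIC = CA / (α₁ + 2α₂) = 2.64 / 1.0419 = 2.53 mmol/kg

DIC = 2.53 mmol/kg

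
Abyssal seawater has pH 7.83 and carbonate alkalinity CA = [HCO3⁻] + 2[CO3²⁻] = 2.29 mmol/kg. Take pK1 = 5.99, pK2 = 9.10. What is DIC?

CA = [HCO3⁻] + 2[CO3²⁻] = (α₁ + 2α₂)·DIC
At pH 7.83: [H⁺]/K1 = 10^-1.84 = 0.014454, K2/[H⁺] = 10^-1.27 = 0.053703
α₁ = 1/(1 + 0.014454 + 0.053703) = 1/1.0682 = 0.9362; α₂ = α₁·K2/[H⁺] = 0.05028
α₁ + 2α₂ = 1.0367
DIC = CA / (α₁ + 2α₂) = 2.29 / 1.0367 = 2.21 mmol/kg

DIC = 2.21 mmol/kg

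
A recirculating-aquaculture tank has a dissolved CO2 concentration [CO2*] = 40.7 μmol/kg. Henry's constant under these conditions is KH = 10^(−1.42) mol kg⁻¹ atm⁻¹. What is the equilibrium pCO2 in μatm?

pCO2 = 1070 μatm

KH = 10^(−1.42) = 3.802×10^-2 mol kg⁻¹ atm⁻¹
pCO2 = [CO2*]/KH = 40.7×10^-6 / 3.802×10^-2 = 1.07×10^-3 atm = 1070 μatm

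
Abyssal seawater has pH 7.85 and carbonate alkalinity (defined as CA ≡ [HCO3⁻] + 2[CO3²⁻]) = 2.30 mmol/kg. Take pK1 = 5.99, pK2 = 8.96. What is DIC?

DIC = 2.17 mmol/kg

CA = [HCO3⁻] + 2[CO3²⁻] = (α₁ + 2α₂)·DIC
At pH 7.85: [H⁺]/K1 = 10^-1.86 = 0.013804, K2/[H⁺] = 10^-1.11 = 0.077625
α₁ = 1/(1 + 0.013804 + 0.077625) = 1/1.0914 = 0.9162; α₂ = α₁·K2/[H⁺] = 0.07112
α₁ + 2α₂ = 1.0585
DIC = CA / (α₁ + 2α₂) = 2.30 / 1.0585 = 2.17 mmol/kg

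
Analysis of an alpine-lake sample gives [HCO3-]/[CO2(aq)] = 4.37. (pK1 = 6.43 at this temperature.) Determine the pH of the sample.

pH = 7.07

From K1 = [H⁺][HCO3-]/[CO2(aq)]:  pH = pK1 + log₁₀([HCO3-]/[CO2(aq)])
log₁₀(4.37) = +0.640
pH = 6.43 + (+0.640) = 7.07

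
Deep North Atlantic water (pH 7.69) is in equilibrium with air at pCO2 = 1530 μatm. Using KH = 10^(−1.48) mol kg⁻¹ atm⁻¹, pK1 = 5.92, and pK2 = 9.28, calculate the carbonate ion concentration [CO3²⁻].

[CO2*] = KH · pCO2 = 10^(−1.48) × 1530×10^-6 = 5.066×10^-5 mol/kg
α₀ = 1/(1 + K1/[H⁺] + K1K2/[H⁺]²) = 1/(1 + 10^+1.77 + 10^+0.18) = 0.01629
DIC = [CO2*]/α₀ = 5.066×10^-5 / 0.01629 = 3.111 mmol/kg
[CO3²⁻] = α₂·DIC; α₂ = 0.02465, so [CO3²⁻] = 0.02465 × 3.111 = 0.0767 mmol/kg

[CO3²⁻] = 0.0767 mmol/kg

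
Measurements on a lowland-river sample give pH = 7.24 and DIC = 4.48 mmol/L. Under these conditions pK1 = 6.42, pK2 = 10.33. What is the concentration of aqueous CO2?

[CO2*] = 0.589 mmol/L

α₀ = 1 / (1 + K1/[H⁺] + K1K2/[H⁺]²) = 1 / (1 + 10^+0.82 + 10^-2.27)
   = 1 / (1 + 6.6069 + 0.0053703) = 1/7.6123 = 0.1314
[CO2*] = α₀ × DIC = 0.1314 × 4.48 = 0.589 mmol/L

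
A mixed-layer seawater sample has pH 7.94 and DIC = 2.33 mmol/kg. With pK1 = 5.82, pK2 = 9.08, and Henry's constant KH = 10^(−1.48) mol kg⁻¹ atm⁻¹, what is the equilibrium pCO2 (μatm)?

pCO2 = 494 μatm

α₀ = 1 / (1 + K1/[H⁺] + K1K2/[H⁺]²) = 1 / (1 + 10^+2.12 + 10^+0.98)
   = 1 / (1 + 131.83 + 9.5499) = 1/142.38 = 0.007024
[CO2*] = α₀ × DIC = 0.007024 × 2.33 = 0.01637 mmol/kg = 16.37 μmol/kg
pCO2 = [CO2*]/KH = 1.637×10^-5 / 3.311×10^-2 = 494 μatm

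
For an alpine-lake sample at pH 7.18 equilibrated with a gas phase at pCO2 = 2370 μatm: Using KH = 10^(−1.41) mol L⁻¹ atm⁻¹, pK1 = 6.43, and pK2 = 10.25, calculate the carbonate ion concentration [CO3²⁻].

[CO2*] = KH · pCO2 = 10^(−1.41) × 2370×10^-6 = 9.220×10^-5 mol/L
α₀ = 1/(1 + K1/[H⁺] + K1K2/[H⁺]²) = 1/(1 + 10^+0.75 + 10^-2.32) = 0.1509
DIC = [CO2*]/α₀ = 9.220×10^-5 / 0.1509 = 0.6111 mmol/L
[CO3²⁻] = α₂·DIC; α₂ = 0.0007221, so [CO3²⁻] = 0.0007221 × 0.6111 = 0.000441 mmol/L = 0.441 μmol/L

[CO3²⁻] = 0.441 μmol/L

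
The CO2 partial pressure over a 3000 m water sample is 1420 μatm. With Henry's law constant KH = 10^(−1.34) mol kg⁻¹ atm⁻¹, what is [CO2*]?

[CO2*] = 64.9 μmol/kg

KH = 10^(−1.34) = 4.571×10^-2 mol kg⁻¹ atm⁻¹
[CO2*] = KH · pCO2 = 4.571×10^-2 × 1420×10^-6 atm = 6.49×10^-5 mol/kg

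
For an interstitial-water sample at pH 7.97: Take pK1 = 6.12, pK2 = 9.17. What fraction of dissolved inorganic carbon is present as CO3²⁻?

α₂ = 0.0586

α₂ = 1 / (1 + [H⁺]/K2 + [H⁺]²/(K1K2)) = 1 / (1 + 10^+1.20 + 10^-0.65)
   = 1 / (1 + 15.849 + 0.22387) = 1/17.073 = 0.05857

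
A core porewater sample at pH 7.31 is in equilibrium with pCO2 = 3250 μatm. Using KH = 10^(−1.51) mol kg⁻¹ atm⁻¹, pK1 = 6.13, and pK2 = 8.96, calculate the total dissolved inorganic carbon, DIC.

DIC = 1.65 mmol/kg

[CO2*] = KH · pCO2 = 10^(−1.51) × 3250×10^-6 = 1.004×10^-4 mol/kg
α₀ = 1/(1 + K1/[H⁺] + K1K2/[H⁺]²) = 1/(1 + 10^+1.18 + 10^-0.47) = 0.06070
DIC = [CO2*]/α₀ = 1.004×10^-4 / 0.06070 = 1.65 mmol/kg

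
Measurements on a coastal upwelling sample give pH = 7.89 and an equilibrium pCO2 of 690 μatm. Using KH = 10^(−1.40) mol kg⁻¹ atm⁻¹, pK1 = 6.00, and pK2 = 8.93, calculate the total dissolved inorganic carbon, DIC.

DIC = 2.35 mmol/kg

[CO2*] = KH · pCO2 = 10^(−1.40) × 690×10^-6 = 2.747×10^-5 mol/kg
α₀ = 1/(1 + K1/[H⁺] + K1K2/[H⁺]²) = 1/(1 + 10^+1.89 + 10^+0.85) = 0.01167
DIC = [CO2*]/α₀ = 2.747×10^-5 / 0.01167 = 2.35 mmol/kg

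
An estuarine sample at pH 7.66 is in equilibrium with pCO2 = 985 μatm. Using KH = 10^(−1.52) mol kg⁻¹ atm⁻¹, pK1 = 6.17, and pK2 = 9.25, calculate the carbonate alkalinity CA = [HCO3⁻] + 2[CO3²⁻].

[CO2*] = KH · pCO2 = 10^(−1.52) × 985×10^-6 = 2.975×10^-5 mol/kg
α₀ = 1/(1 + K1/[H⁺] + K1K2/[H⁺]²) = 1/(1 + 10^+1.49 + 10^-0.10) = 0.03058
DIC = [CO2*]/α₀ = 2.975×10^-5 / 0.03058 = 0.9726 mmol/kg
CA = (α₁ + 2α₂)·DIC = (0.9451 + 2×0.02429) × 0.9726 = 0.967 mmol/kg

CA = 0.967 mmol/kg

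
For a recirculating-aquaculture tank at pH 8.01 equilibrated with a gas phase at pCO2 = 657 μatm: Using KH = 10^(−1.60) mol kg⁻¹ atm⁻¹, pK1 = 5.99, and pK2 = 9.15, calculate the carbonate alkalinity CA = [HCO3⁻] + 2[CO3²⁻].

[CO2*] = KH · pCO2 = 10^(−1.60) × 657×10^-6 = 1.650×10^-5 mol/kg
α₀ = 1/(1 + K1/[H⁺] + K1K2/[H⁺]²) = 1/(1 + 10^+2.02 + 10^+0.88) = 0.008826
DIC = [CO2*]/α₀ = 1.650×10^-5 / 0.008826 = 1.870 mmol/kg
CA = (α₁ + 2α₂)·DIC = (0.9242 + 2×0.06695) × 1.870 = 1.98 mmol/kg

CA = 1.98 mmol/kg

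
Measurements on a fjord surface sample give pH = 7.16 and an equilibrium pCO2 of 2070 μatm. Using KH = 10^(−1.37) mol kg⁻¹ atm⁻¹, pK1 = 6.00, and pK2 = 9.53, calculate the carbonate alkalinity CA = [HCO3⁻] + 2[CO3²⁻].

CA = 1.29 mmol/kg

[CO2*] = KH · pCO2 = 10^(−1.37) × 2070×10^-6 = 8.830×10^-5 mol/kg
α₀ = 1/(1 + K1/[H⁺] + K1K2/[H⁺]²) = 1/(1 + 10^+1.16 + 10^-1.21) = 0.06445
DIC = [CO2*]/α₀ = 8.830×10^-5 / 0.06445 = 1.370 mmol/kg
CA = (α₁ + 2α₂)·DIC = (0.9316 + 2×0.003974) × 1.370 = 1.29 mmol/kg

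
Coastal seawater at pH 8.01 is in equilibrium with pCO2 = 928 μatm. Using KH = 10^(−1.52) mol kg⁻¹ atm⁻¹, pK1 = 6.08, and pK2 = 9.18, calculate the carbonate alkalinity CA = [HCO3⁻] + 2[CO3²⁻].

CA = 2.71 mmol/kg

[CO2*] = KH · pCO2 = 10^(−1.52) × 928×10^-6 = 2.803×10^-5 mol/kg
α₀ = 1/(1 + K1/[H⁺] + K1K2/[H⁺]²) = 1/(1 + 10^+1.93 + 10^+0.76) = 0.01089
DIC = [CO2*]/α₀ = 2.803×10^-5 / 0.01089 = 2.575 mmol/kg
CA = (α₁ + 2α₂)·DIC = (0.9265 + 2×0.06264) × 2.575 = 2.71 mmol/kg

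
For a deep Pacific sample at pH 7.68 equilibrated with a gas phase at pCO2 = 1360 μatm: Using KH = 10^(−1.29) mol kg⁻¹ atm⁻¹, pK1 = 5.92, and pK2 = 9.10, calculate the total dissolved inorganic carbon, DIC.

[CO2*] = KH · pCO2 = 10^(−1.29) × 1360×10^-6 = 6.975×10^-5 mol/kg
α₀ = 1/(1 + K1/[H⁺] + K1K2/[H⁺]²) = 1/(1 + 10^+1.76 + 10^+0.34) = 0.01647
DIC = [CO2*]/α₀ = 6.975×10^-5 / 0.01647 = 4.24 mmol/kg

DIC = 4.24 mmol/kg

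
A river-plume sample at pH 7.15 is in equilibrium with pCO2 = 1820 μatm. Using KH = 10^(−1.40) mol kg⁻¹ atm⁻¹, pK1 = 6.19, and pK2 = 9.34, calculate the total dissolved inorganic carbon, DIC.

DIC = 0.738 mmol/kg

[CO2*] = KH · pCO2 = 10^(−1.40) × 1820×10^-6 = 7.246×10^-5 mol/kg
α₀ = 1/(1 + K1/[H⁺] + K1K2/[H⁺]²) = 1/(1 + 10^+0.96 + 10^-1.23) = 0.09824
DIC = [CO2*]/α₀ = 7.246×10^-5 / 0.09824 = 0.738 mmol/kg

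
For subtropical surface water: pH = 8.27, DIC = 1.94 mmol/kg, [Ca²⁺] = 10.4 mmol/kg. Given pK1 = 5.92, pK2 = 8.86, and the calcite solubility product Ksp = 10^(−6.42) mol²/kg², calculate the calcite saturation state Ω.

α₂ = 1 / (1 + [H⁺]/K2 + [H⁺]²/(K1K2)) = 1 / (1 + 10^+0.59 + 10^-1.76)
   = 1 / (1 + 3.8905 + 0.017378) = 1/4.9078 = 0.2038
[CO3²⁻] = α₂ × DIC = 0.2038 × 1.94 = 0.3953 mmol/kg
Ksp = 10^(−6.42) = 3.802×10^-7
Ω = [Ca²⁺][CO3²⁻]/Ksp = (10.4×10^-3)(3.953×10^-4) / 3.802×10^-7 = 10.8

Ω = 10.8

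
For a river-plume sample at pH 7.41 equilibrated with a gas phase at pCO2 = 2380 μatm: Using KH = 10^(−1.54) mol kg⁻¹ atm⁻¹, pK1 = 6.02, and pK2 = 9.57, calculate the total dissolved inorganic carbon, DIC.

DIC = 1.77 mmol/kg

[CO2*] = KH · pCO2 = 10^(−1.54) × 2380×10^-6 = 6.864×10^-5 mol/kg
α₀ = 1/(1 + K1/[H⁺] + K1K2/[H⁺]²) = 1/(1 + 10^+1.39 + 10^-0.77) = 0.03888
DIC = [CO2*]/α₀ = 6.864×10^-5 / 0.03888 = 1.77 mmol/kg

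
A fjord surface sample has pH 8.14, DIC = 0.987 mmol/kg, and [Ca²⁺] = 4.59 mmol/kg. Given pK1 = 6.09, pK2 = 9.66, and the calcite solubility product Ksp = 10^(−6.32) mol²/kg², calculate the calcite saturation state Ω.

Ω = 0.275

α₂ = 1 / (1 + [H⁺]/K2 + [H⁺]²/(K1K2)) = 1 / (1 + 10^+1.52 + 10^-0.53)
   = 1 / (1 + 33.113 + 0.29512) = 1/34.408 = 0.02906
[CO3²⁻] = α₂ × DIC = 0.02906 × 0.987 = 0.02868 mmol/kg
Ksp = 10^(−6.32) = 4.786×10^-7
Ω = [Ca²⁺][CO3²⁻]/Ksp = (4.59×10^-3)(2.868×10^-5) / 4.786×10^-7 = 0.275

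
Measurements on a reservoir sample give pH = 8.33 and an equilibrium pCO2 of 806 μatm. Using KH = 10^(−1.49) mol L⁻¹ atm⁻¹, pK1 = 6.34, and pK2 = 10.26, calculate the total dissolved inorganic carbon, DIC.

DIC = 2.60 mmol/L

[CO2*] = KH · pCO2 = 10^(−1.49) × 806×10^-6 = 2.608×10^-5 mol/L
α₀ = 1/(1 + K1/[H⁺] + K1K2/[H⁺]²) = 1/(1 + 10^+1.99 + 10^+0.06) = 0.01001
DIC = [CO2*]/α₀ = 2.608×10^-5 / 0.01001 = 2.60 mmol/L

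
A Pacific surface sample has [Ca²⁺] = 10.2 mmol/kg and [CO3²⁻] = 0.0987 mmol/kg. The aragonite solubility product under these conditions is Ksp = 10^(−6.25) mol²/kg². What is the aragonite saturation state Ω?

Ω = 1.79

Ksp = 10^(−6.25) = 5.623×10^-7
Ω = [Ca²⁺][CO3²⁻]/Ksp = (10.2×10^-3)(0.0987×10^-3) / 5.623×10^-7 = 1.79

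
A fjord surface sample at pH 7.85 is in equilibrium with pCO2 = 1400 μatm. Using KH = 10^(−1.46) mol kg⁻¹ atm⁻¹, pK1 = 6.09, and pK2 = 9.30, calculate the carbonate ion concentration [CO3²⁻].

[CO2*] = KH · pCO2 = 10^(−1.46) × 1400×10^-6 = 4.854×10^-5 mol/kg
α₀ = 1/(1 + K1/[H⁺] + K1K2/[H⁺]²) = 1/(1 + 10^+1.76 + 10^+0.31) = 0.01651
DIC = [CO2*]/α₀ = 4.854×10^-5 / 0.01651 = 2.941 mmol/kg
[CO3²⁻] = α₂·DIC; α₂ = 0.03370, so [CO3²⁻] = 0.03370 × 2.941 = 0.0991 mmol/kg

[CO3²⁻] = 0.0991 mmol/kg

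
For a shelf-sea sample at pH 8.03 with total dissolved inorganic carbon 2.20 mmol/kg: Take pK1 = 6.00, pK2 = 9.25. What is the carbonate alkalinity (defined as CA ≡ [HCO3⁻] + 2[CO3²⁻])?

CA = [HCO3⁻] + 2[CO3²⁻] = (α₁ + 2α₂)·DIC
At pH 8.03: [H⁺]/K1 = 10^-2.03 = 0.0093325, K2/[H⁺] = 10^-1.22 = 0.060256
α₁ = 1/(1 + 0.0093325 + 0.060256) = 1/1.0696 = 0.9349; α₂ = α₁·K2/[H⁺] = 0.05634
α₁ + 2α₂ = 1.0476
CA = 1.0476 × 2.20 = 2.30 mmol/kg

CA = 2.30 mmol/kg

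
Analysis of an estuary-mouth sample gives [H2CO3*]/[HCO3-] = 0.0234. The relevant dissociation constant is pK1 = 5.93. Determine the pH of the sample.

pH = 7.56

From K1 = [H⁺][HCO3-]/[H2CO3*]:  pH = pK1 − log₁₀([H2CO3*]/[HCO3-])
log₁₀(0.0234) = -1.631
pH = 5.93 − (-1.631) = 7.56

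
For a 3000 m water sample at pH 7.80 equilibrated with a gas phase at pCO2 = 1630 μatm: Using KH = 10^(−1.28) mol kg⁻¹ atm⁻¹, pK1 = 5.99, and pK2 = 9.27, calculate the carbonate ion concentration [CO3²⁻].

[CO3²⁻] = 0.187 mmol/kg

[CO2*] = KH · pCO2 = 10^(−1.28) × 1630×10^-6 = 8.554×10^-5 mol/kg
α₀ = 1/(1 + K1/[H⁺] + K1K2/[H⁺]²) = 1/(1 + 10^+1.81 + 10^+0.34) = 0.01476
DIC = [CO2*]/α₀ = 8.554×10^-5 / 0.01476 = 5.796 mmol/kg
[CO3²⁻] = α₂·DIC; α₂ = 0.03229, so [CO3²⁻] = 0.03229 × 5.796 = 0.187 mmol/kg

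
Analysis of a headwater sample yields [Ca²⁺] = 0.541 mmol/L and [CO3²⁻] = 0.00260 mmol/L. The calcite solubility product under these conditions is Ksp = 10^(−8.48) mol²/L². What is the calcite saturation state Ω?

Ω = 0.425

Ksp = 10^(−8.48) = 3.311×10^-9
Ω = [Ca²⁺][CO3²⁻]/Ksp = (0.541×10^-3)(0.00260×10^-3) / 3.311×10^-9 = 0.425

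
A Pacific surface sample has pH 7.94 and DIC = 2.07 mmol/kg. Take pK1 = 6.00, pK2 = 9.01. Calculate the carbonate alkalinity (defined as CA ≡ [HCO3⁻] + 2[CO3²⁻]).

CA = 2.21 mmol/kg

CA = [HCO3⁻] + 2[CO3²⁻] = (α₁ + 2α₂)·DIC
At pH 7.94: [H⁺]/K1 = 10^-1.94 = 0.011482, K2/[H⁺] = 10^-1.07 = 0.085114
α₁ = 1/(1 + 0.011482 + 0.085114) = 1/1.0966 = 0.9119; α₂ = α₁·K2/[H⁺] = 0.07762
α₁ + 2α₂ = 1.0671
CA = 1.0671 × 2.07 = 2.21 mmol/kg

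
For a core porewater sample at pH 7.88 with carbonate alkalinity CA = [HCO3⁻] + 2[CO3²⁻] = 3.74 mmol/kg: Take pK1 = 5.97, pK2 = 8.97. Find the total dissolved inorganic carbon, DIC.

CA = [HCO3⁻] + 2[CO3²⁻] = (α₁ + 2α₂)·DIC
At pH 7.88: [H⁺]/K1 = 10^-1.91 = 0.012303, K2/[H⁺] = 10^-1.09 = 0.081283
α₁ = 1/(1 + 0.012303 + 0.081283) = 1/1.0936 = 0.9144; α₂ = α₁·K2/[H⁺] = 0.07433
α₁ + 2α₂ = 1.0631
DIC = CA / (α₁ + 2α₂) = 3.74 / 1.0631 = 3.52 mmol/kg

DIC = 3.52 mmol/kg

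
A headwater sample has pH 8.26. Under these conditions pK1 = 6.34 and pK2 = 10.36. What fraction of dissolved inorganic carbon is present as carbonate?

α₂ = 0.00779

α₂ = 1 / (1 + [H⁺]/K2 + [H⁺]²/(K1K2)) = 1 / (1 + 10^+2.10 + 10^+0.18)
   = 1 / (1 + 125.89 + 1.5136) = 1/128.41 = 0.007788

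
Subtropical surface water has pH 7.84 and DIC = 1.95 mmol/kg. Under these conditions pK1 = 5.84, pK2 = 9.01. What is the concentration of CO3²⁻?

[CO3²⁻] = 0.122 mmol/kg

α₂ = 1 / (1 + [H⁺]/K2 + [H⁺]²/(K1K2)) = 1 / (1 + 10^+1.17 + 10^-0.83)
   = 1 / (1 + 14.791 + 0.14791) = 1/15.939 = 0.06274
[CO3²⁻] = α₂ × DIC = 0.06274 × 1.95 = 0.122 mmol/kg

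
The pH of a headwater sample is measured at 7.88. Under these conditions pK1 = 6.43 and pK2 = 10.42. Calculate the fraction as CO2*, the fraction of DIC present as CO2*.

α₀ = 0.0342

α₀ = 1 / (1 + K1/[H⁺] + K1K2/[H⁺]²) = 1 / (1 + 10^+1.45 + 10^-1.09)
   = 1 / (1 + 28.184 + 0.081283) = 1/29.265 = 0.03417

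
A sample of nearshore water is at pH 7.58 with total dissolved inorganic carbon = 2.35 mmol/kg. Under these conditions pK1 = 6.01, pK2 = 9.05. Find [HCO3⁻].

[HCO3⁻] = 2.22 mmol/kg

α₁ = 1 / (1 + [H⁺]/K1 + K2/[H⁺]) = 1 / (1 + 10^-1.57 + 10^-1.47)
   = 1 / (1 + 0.026915 + 0.033884) = 1/1.0608 = 0.9427
[HCO3⁻] = α₁ × DIC = 0.9427 × 2.35 = 2.22 mmol/kg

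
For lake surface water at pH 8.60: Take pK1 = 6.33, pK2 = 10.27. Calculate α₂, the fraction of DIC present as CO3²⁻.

α₂ = 0.0208

α₂ = 1 / (1 + [H⁺]/K2 + [H⁺]²/(K1K2)) = 1 / (1 + 10^+1.67 + 10^-0.60)
   = 1 / (1 + 46.774 + 0.25119) = 1/48.025 = 0.02082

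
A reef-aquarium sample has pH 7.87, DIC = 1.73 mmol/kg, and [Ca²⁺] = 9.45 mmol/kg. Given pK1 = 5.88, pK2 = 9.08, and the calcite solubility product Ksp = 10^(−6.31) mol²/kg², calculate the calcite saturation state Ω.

α₂ = 1 / (1 + [H⁺]/K2 + [H⁺]²/(K1K2)) = 1 / (1 + 10^+1.21 + 10^-0.78)
   = 1 / (1 + 16.218 + 0.16596) = 1/17.384 = 0.05752
[CO3²⁻] = α₂ × DIC = 0.05752 × 1.73 = 0.09952 mmol/kg
Ksp = 10^(−6.31) = 4.898×10^-7
Ω = [Ca²⁺][CO3²⁻]/Ksp = (9.45×10^-3)(9.952×10^-5) / 4.898×10^-7 = 1.92

Ω = 1.92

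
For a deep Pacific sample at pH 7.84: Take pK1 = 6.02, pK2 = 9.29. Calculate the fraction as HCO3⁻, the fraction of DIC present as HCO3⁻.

α₁ = 1 / (1 + [H⁺]/K1 + K2/[H⁺]) = 1 / (1 + 10^-1.82 + 10^-1.45)
   = 1 / (1 + 0.015136 + 0.035481) = 1/1.0506 = 0.9518

α₁ = 0.952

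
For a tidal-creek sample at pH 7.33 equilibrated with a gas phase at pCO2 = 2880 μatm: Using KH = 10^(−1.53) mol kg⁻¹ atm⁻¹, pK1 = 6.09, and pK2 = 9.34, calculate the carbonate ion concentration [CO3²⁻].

[CO3²⁻] = 14.4 μmol/kg

[CO2*] = KH · pCO2 = 10^(−1.53) × 2880×10^-6 = 8.499×10^-5 mol/kg
α₀ = 1/(1 + K1/[H⁺] + K1K2/[H⁺]²) = 1/(1 + 10^+1.24 + 10^-0.77) = 0.05391
DIC = [CO2*]/α₀ = 8.499×10^-5 / 0.05391 = 1.576 mmol/kg
[CO3²⁻] = α₂·DIC; α₂ = 0.009156, so [CO3²⁻] = 0.009156 × 1.576 = 0.0144 mmol/kg = 14.4 μmol/kg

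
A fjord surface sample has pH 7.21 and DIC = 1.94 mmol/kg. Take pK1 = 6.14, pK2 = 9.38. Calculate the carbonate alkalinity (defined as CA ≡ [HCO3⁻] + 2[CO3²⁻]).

CA = 1.80 mmol/kg

CA = [HCO3⁻] + 2[CO3²⁻] = (α₁ + 2α₂)·DIC
At pH 7.21: [H⁺]/K1 = 10^-1.07 = 0.085114, K2/[H⁺] = 10^-2.17 = 0.0067608
α₁ = 1/(1 + 0.085114 + 0.0067608) = 1/1.0919 = 0.9159; α₂ = α₁·K2/[H⁺] = 0.006192
α₁ + 2α₂ = 0.9282
CA = 0.9282 × 1.94 = 1.80 mmol/kg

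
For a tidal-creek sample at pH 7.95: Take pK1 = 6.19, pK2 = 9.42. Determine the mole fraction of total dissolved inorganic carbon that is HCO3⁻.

α₁ = 0.951

α₁ = 1 / (1 + [H⁺]/K1 + K2/[H⁺]) = 1 / (1 + 10^-1.76 + 10^-1.47)
   = 1 / (1 + 0.017378 + 0.033884) = 1/1.0513 = 0.9512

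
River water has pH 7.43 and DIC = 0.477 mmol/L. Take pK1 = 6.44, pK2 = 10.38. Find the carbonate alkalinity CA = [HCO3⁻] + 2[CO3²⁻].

CA = 0.433 mmol/L

CA = [HCO3⁻] + 2[CO3²⁻] = (α₁ + 2α₂)·DIC
At pH 7.43: [H⁺]/K1 = 10^-0.99 = 0.10233, K2/[H⁺] = 10^-2.95 = 0.0011220
α₁ = 1/(1 + 0.10233 + 0.0011220) = 1/1.1035 = 0.9062; α₂ = α₁·K2/[H⁺] = 0.001017
α₁ + 2α₂ = 0.9083
CA = 0.9083 × 0.477 = 0.433 mmol/L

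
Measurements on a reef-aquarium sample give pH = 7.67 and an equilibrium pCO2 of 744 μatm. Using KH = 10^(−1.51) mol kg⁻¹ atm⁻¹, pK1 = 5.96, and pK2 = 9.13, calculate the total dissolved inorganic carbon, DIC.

DIC = 1.24 mmol/kg

[CO2*] = KH · pCO2 = 10^(−1.51) × 744×10^-6 = 2.299×10^-5 mol/kg
α₀ = 1/(1 + K1/[H⁺] + K1K2/[H⁺]²) = 1/(1 + 10^+1.71 + 10^+0.25) = 0.01850
DIC = [CO2*]/α₀ = 2.299×10^-5 / 0.01850 = 1.24 mmol/kg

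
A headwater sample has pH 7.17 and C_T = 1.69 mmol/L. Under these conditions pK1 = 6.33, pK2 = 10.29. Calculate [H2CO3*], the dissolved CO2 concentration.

[CO2*] = 0.213 mmol/L

α₀ = 1 / (1 + K1/[H⁺] + K1K2/[H⁺]²) = 1 / (1 + 10^+0.84 + 10^-2.28)
   = 1 / (1 + 6.9183 + 0.0052481) = 1/7.9236 = 0.1262
[CO2*] = α₀ × DIC = 0.1262 × 1.69 = 0.213 mmol/L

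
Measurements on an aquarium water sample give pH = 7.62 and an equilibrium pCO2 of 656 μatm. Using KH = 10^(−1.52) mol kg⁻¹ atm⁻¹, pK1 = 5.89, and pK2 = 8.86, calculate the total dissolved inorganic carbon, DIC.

DIC = 1.14 mmol/kg

[CO2*] = KH · pCO2 = 10^(−1.52) × 656×10^-6 = 1.981×10^-5 mol/kg
α₀ = 1/(1 + K1/[H⁺] + K1K2/[H⁺]²) = 1/(1 + 10^+1.73 + 10^+0.49) = 0.01730
DIC = [CO2*]/α₀ = 1.981×10^-5 / 0.01730 = 1.14 mmol/kg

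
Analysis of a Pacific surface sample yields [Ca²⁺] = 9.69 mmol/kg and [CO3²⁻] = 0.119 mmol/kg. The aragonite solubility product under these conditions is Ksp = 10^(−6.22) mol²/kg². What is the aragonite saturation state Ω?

Ω = 1.91

Ksp = 10^(−6.22) = 6.026×10^-7
Ω = [Ca²⁺][CO3²⁻]/Ksp = (9.69×10^-3)(0.119×10^-3) / 6.026×10^-7 = 1.91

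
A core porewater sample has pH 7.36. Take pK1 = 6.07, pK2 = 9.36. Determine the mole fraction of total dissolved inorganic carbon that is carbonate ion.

α₂ = 1 / (1 + [H⁺]/K2 + [H⁺]²/(K1K2)) = 1 / (1 + 10^+2.00 + 10^+0.71)
   = 1 / (1 + 100.00 + 5.1286) = 1/106.13 = 0.009423

α₂ = 0.00942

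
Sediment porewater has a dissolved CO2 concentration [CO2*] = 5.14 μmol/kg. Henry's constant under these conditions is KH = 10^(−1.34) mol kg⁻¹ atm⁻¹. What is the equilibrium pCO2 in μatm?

KH = 10^(−1.34) = 4.571×10^-2 mol kg⁻¹ atm⁻¹
pCO2 = [CO2*]/KH = 5.14×10^-6 / 4.571×10^-2 = 1.12×10^-4 atm = 112 μatm

pCO2 = 112 μatm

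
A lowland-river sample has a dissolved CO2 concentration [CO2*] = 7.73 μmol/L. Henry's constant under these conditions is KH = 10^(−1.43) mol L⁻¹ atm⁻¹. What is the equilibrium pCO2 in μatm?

KH = 10^(−1.43) = 3.715×10^-2 mol L⁻¹ atm⁻¹
pCO2 = [CO2*]/KH = 7.73×10^-6 / 3.715×10^-2 = 2.08×10^-4 atm = 208 μatm

pCO2 = 208 μatm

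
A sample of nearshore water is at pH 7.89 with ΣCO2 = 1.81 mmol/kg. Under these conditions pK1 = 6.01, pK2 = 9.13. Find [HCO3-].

[HCO3⁻] = 1.69 mmol/kg

α₁ = 1 / (1 + [H⁺]/K1 + K2/[H⁺]) = 1 / (1 + 10^-1.88 + 10^-1.24)
   = 1 / (1 + 0.013183 + 0.057544) = 1/1.0707 = 0.9339
[HCO3⁻] = α₁ × DIC = 0.9339 × 1.81 = 1.69 mmol/kg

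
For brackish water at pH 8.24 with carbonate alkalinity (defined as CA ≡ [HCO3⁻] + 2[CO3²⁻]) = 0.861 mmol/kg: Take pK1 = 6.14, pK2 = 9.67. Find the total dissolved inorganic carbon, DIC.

DIC = 0.838 mmol/kg

CA = [HCO3⁻] + 2[CO3²⁻] = (α₁ + 2α₂)·DIC
At pH 8.24: [H⁺]/K1 = 10^-2.10 = 0.0079433, K2/[H⁺] = 10^-1.43 = 0.037154
α₁ = 1/(1 + 0.0079433 + 0.037154) = 1/1.0451 = 0.9568; α₂ = α₁·K2/[H⁺] = 0.03555
α₁ + 2α₂ = 1.0279
DIC = CA / (α₁ + 2α₂) = 0.861 / 1.0279 = 0.838 mmol/kg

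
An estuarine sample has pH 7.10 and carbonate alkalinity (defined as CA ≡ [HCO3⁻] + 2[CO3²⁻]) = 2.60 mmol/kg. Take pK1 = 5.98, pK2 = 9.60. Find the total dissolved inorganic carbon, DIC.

CA = [HCO3⁻] + 2[CO3²⁻] = (α₁ + 2α₂)·DIC
At pH 7.10: [H⁺]/K1 = 10^-1.12 = 0.075858, K2/[H⁺] = 10^-2.50 = 0.0031623
α₁ = 1/(1 + 0.075858 + 0.0031623) = 1/1.0790 = 0.9268; α₂ = α₁·K2/[H⁺] = 0.002931
α₁ + 2α₂ = 0.9326
DIC = CA / (α₁ + 2α₂) = 2.60 / 0.9326 = 2.79 mmol/kg

DIC = 2.79 mmol/kg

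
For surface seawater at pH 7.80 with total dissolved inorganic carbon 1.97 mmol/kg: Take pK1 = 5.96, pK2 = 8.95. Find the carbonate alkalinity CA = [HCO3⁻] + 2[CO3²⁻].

CA = [HCO3⁻] + 2[CO3²⁻] = (α₁ + 2α₂)·DIC
At pH 7.80: [H⁺]/K1 = 10^-1.84 = 0.014454, K2/[H⁺] = 10^-1.15 = 0.070795
α₁ = 1/(1 + 0.014454 + 0.070795) = 1/1.0852 = 0.9214; α₂ = α₁·K2/[H⁺] = 0.06523
α₁ + 2α₂ = 1.0519
CA = 1.0519 × 1.97 = 2.07 mmol/kg

CA = 2.07 mmol/kg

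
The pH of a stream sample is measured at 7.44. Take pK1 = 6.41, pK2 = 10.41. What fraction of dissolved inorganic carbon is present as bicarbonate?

α₁ = 1 / (1 + [H⁺]/K1 + K2/[H⁺]) = 1 / (1 + 10^-1.03 + 10^-2.97)
   = 1 / (1 + 0.093325 + 0.0010715) = 1/1.0944 = 0.9137

α₁ = 0.914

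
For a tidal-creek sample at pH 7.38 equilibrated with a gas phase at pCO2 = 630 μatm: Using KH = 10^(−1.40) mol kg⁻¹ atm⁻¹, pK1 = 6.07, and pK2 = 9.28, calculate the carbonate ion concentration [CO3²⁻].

[CO2*] = KH · pCO2 = 10^(−1.40) × 630×10^-6 = 2.508×10^-5 mol/kg
α₀ = 1/(1 + K1/[H⁺] + K1K2/[H⁺]²) = 1/(1 + 10^+1.31 + 10^-0.59) = 0.04614
DIC = [CO2*]/α₀ = 2.508×10^-5 / 0.04614 = 0.5436 mmol/kg
[CO3²⁻] = α₂·DIC; α₂ = 0.01186, so [CO3²⁻] = 0.01186 × 0.5436 = 0.00645 mmol/kg = 6.45 μmol/kg

[CO3²⁻] = 6.45 μmol/kg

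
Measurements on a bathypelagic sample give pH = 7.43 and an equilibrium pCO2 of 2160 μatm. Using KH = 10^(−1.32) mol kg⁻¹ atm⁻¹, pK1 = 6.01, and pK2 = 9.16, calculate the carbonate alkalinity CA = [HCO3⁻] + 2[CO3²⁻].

CA = 2.82 mmol/kg

[CO2*] = KH · pCO2 = 10^(−1.32) × 2160×10^-6 = 1.034×10^-4 mol/kg
α₀ = 1/(1 + K1/[H⁺] + K1K2/[H⁺]²) = 1/(1 + 10^+1.42 + 10^-0.31) = 0.03598
DIC = [CO2*]/α₀ = 1.034×10^-4 / 0.03598 = 2.873 mmol/kg
CA = (α₁ + 2α₂)·DIC = (0.9464 + 2×0.01762) × 2.873 = 2.82 mmol/kg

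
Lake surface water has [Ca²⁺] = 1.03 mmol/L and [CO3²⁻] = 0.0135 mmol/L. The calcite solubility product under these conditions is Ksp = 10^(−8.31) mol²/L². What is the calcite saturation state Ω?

Ksp = 10^(−8.31) = 4.898×10^-9
Ω = [Ca²⁺][CO3²⁻]/Ksp = (1.03×10^-3)(0.0135×10^-3) / 4.898×10^-9 = 2.84

Ω = 2.84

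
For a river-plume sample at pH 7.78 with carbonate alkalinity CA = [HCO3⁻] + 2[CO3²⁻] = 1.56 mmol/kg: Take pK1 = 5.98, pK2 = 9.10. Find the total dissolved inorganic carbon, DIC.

DIC = 1.51 mmol/kg

CA = [HCO3⁻] + 2[CO3²⁻] = (α₁ + 2α₂)·DIC
At pH 7.78: [H⁺]/K1 = 10^-1.80 = 0.015849, K2/[H⁺] = 10^-1.32 = 0.047863
α₁ = 1/(1 + 0.015849 + 0.047863) = 1/1.0637 = 0.9401; α₂ = α₁·K2/[H⁺] = 0.04500
α₁ + 2α₂ = 1.0301
DIC = CA / (α₁ + 2α₂) = 1.56 / 1.0301 = 1.51 mmol/kg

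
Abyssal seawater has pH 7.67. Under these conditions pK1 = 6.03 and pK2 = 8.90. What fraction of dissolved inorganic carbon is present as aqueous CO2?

α₀ = 0.0212

α₀ = 1 / (1 + K1/[H⁺] + K1K2/[H⁺]²) = 1 / (1 + 10^+1.64 + 10^+0.41)
   = 1 / (1 + 43.652 + 2.5704) = 1/47.222 = 0.02118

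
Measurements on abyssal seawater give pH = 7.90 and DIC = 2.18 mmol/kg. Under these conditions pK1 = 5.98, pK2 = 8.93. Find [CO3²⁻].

α₂ = 1 / (1 + [H⁺]/K2 + [H⁺]²/(K1K2)) = 1 / (1 + 10^+1.03 + 10^-0.89)
   = 1 / (1 + 10.715 + 0.12882) = 1/11.844 = 0.08443
[CO3²⁻] = α₂ × DIC = 0.08443 × 2.18 = 0.184 mmol/kg

[CO3²⁻] = 0.184 mmol/kg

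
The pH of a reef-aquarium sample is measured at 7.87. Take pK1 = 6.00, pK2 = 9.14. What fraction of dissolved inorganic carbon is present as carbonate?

α₂ = 0.0503

α₂ = 1 / (1 + [H⁺]/K2 + [H⁺]²/(K1K2)) = 1 / (1 + 10^+1.27 + 10^-0.60)
   = 1 / (1 + 18.621 + 0.25119) = 1/19.872 = 0.05032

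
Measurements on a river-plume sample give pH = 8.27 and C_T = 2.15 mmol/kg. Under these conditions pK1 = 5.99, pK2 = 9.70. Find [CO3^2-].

α₂ = 1 / (1 + [H⁺]/K2 + [H⁺]²/(K1K2)) = 1 / (1 + 10^+1.43 + 10^-0.85)
   = 1 / (1 + 26.915 + 0.14125) = 1/28.057 = 0.03564
[CO3²⁻] = α₂ × DIC = 0.03564 × 2.15 = 0.0766 mmol/kg

[CO3²⁻] = 0.0766 mmol/kg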